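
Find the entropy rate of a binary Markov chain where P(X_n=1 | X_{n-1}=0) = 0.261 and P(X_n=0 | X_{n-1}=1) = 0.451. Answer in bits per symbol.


Stationary distribution: pi_0 = p10/(p01+p10) = 0.6334, pi_1 = 0.3666. Entropy rate H' = pi_0*H(p01) + pi_1*H(p10) = 0.6334*0.8283 + 0.3666*0.9931 = 0.8887

0.8887 bits/symbol


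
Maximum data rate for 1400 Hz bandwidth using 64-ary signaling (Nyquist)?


Rate = 2 * B * log2(M) = 2 * 1400 * 6.0 = 16800.0

16800.0 bps


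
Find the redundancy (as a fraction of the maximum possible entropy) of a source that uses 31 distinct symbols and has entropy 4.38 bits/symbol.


H_max = log2(K) = log2(31) = 4.9542 bits/symbol. Redundancy = 1 - H/H_max = 1 - 4.38/4.9542 = 1 - 0.8841 = 0.1159

0.1159


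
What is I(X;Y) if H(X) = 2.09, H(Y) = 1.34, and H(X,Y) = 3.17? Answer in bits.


I(X;Y) = H(X) + H(Y) - H(X,Y) = 2.09 + 1.34 - 3.17 = 0.26

0.26 bits


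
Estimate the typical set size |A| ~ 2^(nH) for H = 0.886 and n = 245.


log2|A_typical| = nH = 245 * 0.886 = 217.07, so |A_typical| ~ 2^217.07 = 2.211e+65

2.211e+65


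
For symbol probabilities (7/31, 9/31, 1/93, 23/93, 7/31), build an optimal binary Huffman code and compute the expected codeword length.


Huffman construction (repeatedly merge the two least-probable nodes; each merge adds 1 bit to every symbol beneath it): 1/93 + 7/31 = 22/93; 7/31 + 22/93 = 43/93; 23/93 + 9/31 = 50/93; 43/93 + 50/93 = 1. Resulting codeword lengths (in the order the probabilities were given): (3, 2, 3, 2, 2). L_avg = sum(p_i * l_i) = 7/31*3 + 9/31*2 + 1/93*3 + 23/93*2 + 7/31*2 = 208/93 = 2.2366

2.2366 bits


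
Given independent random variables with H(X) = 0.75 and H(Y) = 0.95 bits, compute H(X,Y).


For independent variables, H(X,Y) = H(X) + H(Y) = 0.75 + 0.95 = 1.7

1.7 bits


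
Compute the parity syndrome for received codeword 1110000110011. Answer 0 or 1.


Syndrome = XOR of all bits = 1 XOR 1 XOR 1 XOR 0 XOR 0 XOR 0 XOR 0 XOR 1 XOR 1 XOR 0 XOR 0 XOR 1 XOR 1 = 1

1


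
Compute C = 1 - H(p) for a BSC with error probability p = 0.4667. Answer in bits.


H(p) = -p*log2(p) - (1-p)*log2(1-p) = -0.4667*log2(0.4667) - 0.5333*log2(0.5333) = 0.513105 + 0.483693 = 0.9968. C = 1 - H(p) = 1 - 0.9968 = 0.0032

0.0032 bits


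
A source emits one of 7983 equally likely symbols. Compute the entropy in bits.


H = log2(n) = log2(7983) = 12.9627

12.9627 bits


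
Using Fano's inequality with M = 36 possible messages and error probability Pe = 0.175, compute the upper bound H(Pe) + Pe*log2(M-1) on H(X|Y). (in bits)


H(Pe) = -Pe*log2(Pe) - (1-Pe)*log2(1-Pe) = -0.175*log2(0.175) - 0.825*log2(0.825) = 0.440050 + 0.228966 = 0.669. Pe*log2(M-1) = 0.175*log2(35) = 0.897625. Bound = H(Pe) + Pe*log2(M-1) = 0.440050 + 0.228966 + 0.897625 = 1.5666

1.5666 bits


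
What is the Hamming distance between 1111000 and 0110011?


Count differing positions: ^ . . ^ . ^ ^ = 4 differences

4


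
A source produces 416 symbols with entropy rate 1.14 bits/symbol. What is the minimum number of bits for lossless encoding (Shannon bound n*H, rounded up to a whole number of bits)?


Minimum bits >= n * H = 416 * 1.14 = 474.24, rounded up to a whole number of bits = 475

475 bits


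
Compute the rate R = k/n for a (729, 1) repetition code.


Rate = k/n = 1/729

1/729


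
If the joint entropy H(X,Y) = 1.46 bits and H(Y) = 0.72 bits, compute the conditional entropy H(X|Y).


H(X|Y) = H(X,Y) - H(Y) = 1.46 - 0.72 = 0.74

0.74 bits


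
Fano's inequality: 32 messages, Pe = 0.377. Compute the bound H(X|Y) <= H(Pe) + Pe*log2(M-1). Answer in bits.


H(Pe) = -Pe*log2(Pe) - (1-Pe)*log2(1-Pe) = -0.377*log2(0.377) - 0.623*log2(0.623) = 0.530576 + 0.425320 = 0.9559. Pe*log2(M-1) = 0.377*log2(31) = 1.867732. Bound = H(Pe) + Pe*log2(M-1) = 0.530576 + 0.425320 + 1.867732 = 2.8236

2.8236 bits


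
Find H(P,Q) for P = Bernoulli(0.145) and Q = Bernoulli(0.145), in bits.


H(P,Q) = -p*log2(q) - (1-p)*log2(1-q). -0.145*log2(0.145) = 0.403952; -0.855*log2(0.855) = 0.193233. H(P,Q) = 0.403952 + 0.193233 = 0.5972

0.5972 bits


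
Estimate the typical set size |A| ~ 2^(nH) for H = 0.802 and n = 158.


log2|A_typical| = nH = 158 * 0.802 = 126.716, so |A_typical| ~ 2^126.716 = 1.397e+38

1.397e+38


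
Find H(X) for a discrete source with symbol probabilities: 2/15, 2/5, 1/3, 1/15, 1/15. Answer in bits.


H = -sum(p_i * log2(p_i)). Terms: -(2/15)*log2(2/15) = 0.387585; -(2/5)*log2(2/5) = 0.528771; -(1/3)*log2(1/3) = 0.528321; -(1/15)*log2(1/15) = 0.260459; -(1/15)*log2(1/15) = 0.260459. H = 0.387585 + 0.528771 + 0.528321 + 0.260459 + 0.260459 = 1.9656

1.9656 bits


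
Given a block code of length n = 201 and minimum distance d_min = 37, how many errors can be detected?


Detection capability = d_min - 1 = 37 - 1 = 36

36 errors


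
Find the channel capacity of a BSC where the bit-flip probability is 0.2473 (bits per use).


H(p) = -p*log2(p) - (1-p)*log2(1-p) = -0.2473*log2(0.2473) - 0.7527*log2(0.7527) = 0.498474 + 0.308496 = 0.807. C = 1 - H(p) = 1 - 0.807 = 0.193

0.193 bits


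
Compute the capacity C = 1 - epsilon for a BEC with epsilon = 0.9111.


C = 1 - epsilon = 1 - 0.9111 = 0.0889

0.0889 bits


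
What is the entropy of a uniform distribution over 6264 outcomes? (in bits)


H = log2(n) = log2(6264) = 12.6129

12.6129 bits


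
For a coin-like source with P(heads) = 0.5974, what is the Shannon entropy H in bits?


H = -p*log2(p) - (1-p)*log2(1-p). -0.5974*log2(0.5974) = 0.444006; -0.4026*log2(0.4026) = 0.528445. H = 0.444006 + 0.528445 = 0.9725

0.9725 bits


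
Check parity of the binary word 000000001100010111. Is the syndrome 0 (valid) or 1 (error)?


Syndrome = XOR of all bits = 0 XOR 0 XOR 0 XOR 0 XOR 0 XOR 0 XOR 0 XOR 0 XOR 1 XOR 1 XOR 0 XOR 0 XOR 0 XOR 1 XOR 0 XOR 1 XOR 1 XOR 1 = 0

0


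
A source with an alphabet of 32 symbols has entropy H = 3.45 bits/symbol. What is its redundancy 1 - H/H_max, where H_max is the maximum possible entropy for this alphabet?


H_max = log2(K) = log2(32) = 5.0 bits/symbol. Redundancy = 1 - H/H_max = 1 - 3.45/5.0 = 1 - 0.69 = 0.31

0.31


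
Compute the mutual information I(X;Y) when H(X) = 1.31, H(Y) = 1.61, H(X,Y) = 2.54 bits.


I(X;Y) = H(X) + H(Y) - H(X,Y) = 1.31 + 1.61 - 2.54 = 0.38

0.38 bits


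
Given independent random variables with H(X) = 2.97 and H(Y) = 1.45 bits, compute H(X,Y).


For independent variables, H(X,Y) = H(X) + H(Y) = 2.97 + 1.45 = 4.42

4.42 bits


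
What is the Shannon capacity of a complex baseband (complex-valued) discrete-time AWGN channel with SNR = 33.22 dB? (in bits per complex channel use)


SNR_linear = 10^(33.22/10) = 2098.9399; C = log2(1 + SNR_linear) = log2(1 + 2098.9399) = 11.0361

11.0361 bits/channel use


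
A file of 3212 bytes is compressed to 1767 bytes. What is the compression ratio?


Ratio = original / compressed = 3212 / 1767 = 1.8178

1.8178


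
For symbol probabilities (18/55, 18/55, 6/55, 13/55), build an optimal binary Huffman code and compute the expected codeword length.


Huffman construction (repeatedly merge the two least-probable nodes; each merge adds 1 bit to every symbol beneath it): 6/55 + 13/55 = 19/55; 18/55 + 18/55 = 36/55; 19/55 + 36/55 = 1. Resulting codeword lengths (in the order the probabilities were given): (2, 2, 2, 2). L_avg = sum(p_i * l_i) = 18/55*2 + 18/55*2 + 6/55*2 + 13/55*2 = 2

2.0 bits


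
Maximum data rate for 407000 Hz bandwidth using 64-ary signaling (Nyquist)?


Rate = 2 * B * log2(M) = 2 * 407000 * 6.0 = 4884000.0

4884000.0 bps


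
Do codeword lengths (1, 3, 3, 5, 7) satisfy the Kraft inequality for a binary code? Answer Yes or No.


Kraft sum = sum(2^(-l_i)) = 0.7891, need <= 1. Result: satisfied (a binary prefix-free code with these lengths exists)

Yes


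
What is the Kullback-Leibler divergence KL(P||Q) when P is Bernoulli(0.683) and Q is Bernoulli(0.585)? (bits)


KL = p*log2(p/q) + (1-p)*log2((1-p)/(1-q)) = 0.683*log2(0.683/0.585) + 0.317*log2(0.317/0.415) = 0.0294

0.0294 bits


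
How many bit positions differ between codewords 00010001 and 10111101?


Count differing positions: ^ . ^ . ^ ^ . . = 4 differences

4


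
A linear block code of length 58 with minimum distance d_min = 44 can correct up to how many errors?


Correction capability = floor((d-1)/2) = floor((44-1)/2) = 21

21 errors


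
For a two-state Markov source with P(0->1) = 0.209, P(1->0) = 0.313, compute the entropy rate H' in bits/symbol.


Stationary distribution: pi_0 = p10/(p01+p10) = 0.5996, pi_1 = 0.4004. Entropy rate H' = pi_0*H(p01) + pi_1*H(p10) = 0.5996*0.7396 + 0.4004*0.8966 = 0.8024

0.8024 bits/symbol


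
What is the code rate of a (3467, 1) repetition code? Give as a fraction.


Rate = k/n = 1/3467

1/3467


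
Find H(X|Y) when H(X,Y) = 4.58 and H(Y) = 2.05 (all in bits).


H(X|Y) = H(X,Y) - H(Y) = 4.58 - 2.05 = 2.53

2.53 bits


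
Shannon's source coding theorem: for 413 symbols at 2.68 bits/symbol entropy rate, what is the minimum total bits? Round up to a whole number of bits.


Minimum bits >= n * H = 413 * 2.68 = 1106.84, rounded up to a whole number of bits = 1107

1107 bits


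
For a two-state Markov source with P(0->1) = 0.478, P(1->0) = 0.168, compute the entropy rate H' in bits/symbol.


Stationary distribution: pi_0 = p10/(p01+p10) = 0.2601, pi_1 = 0.7399. Entropy rate H' = pi_0*H(p01) + pi_1*H(p10) = 0.2601*0.9986 + 0.7399*0.6531 = 0.743

0.743 bits/symbol


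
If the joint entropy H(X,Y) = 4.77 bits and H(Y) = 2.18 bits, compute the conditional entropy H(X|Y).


H(X|Y) = H(X,Y) - H(Y) = 4.77 - 2.18 = 2.59

2.59 bits


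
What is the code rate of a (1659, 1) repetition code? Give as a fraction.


Rate = k/n = 1/1659

1/1659


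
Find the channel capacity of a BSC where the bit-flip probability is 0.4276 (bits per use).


H(p) = -p*log2(p) - (1-p)*log2(1-p) = -0.4276*log2(0.4276) - 0.5724*log2(0.5724) = 0.524095 + 0.460727 = 0.9848. C = 1 - H(p) = 1 - 0.9848 = 0.0152

0.0152 bits


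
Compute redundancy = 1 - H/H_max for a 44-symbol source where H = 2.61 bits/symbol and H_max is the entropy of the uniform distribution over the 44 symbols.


H_max = log2(K) = log2(44) = 5.4594 bits/symbol. Redundancy = 1 - H/H_max = 1 - 2.61/5.4594 = 1 - 0.4781 = 0.5219

0.5219


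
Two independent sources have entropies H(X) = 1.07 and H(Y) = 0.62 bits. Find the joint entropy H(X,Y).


For independent variables, H(X,Y) = H(X) + H(Y) = 1.07 + 0.62 = 1.69

1.69 bits


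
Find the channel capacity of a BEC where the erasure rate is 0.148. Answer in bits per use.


C = 1 - epsilon = 1 - 0.148 = 0.852

0.852 bits


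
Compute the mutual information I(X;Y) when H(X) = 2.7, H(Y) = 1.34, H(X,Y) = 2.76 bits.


I(X;Y) = H(X) + H(Y) - H(X,Y) = 2.7 + 1.34 - 2.76 = 1.28

1.28 bits


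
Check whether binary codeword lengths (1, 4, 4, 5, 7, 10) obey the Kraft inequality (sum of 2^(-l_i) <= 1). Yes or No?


Kraft sum = sum(2^(-l_i)) = 0.665, need <= 1. Result: satisfied (a binary prefix-free code with these lengths exists)

Yes


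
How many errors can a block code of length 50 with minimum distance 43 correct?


Correction capability = floor((d-1)/2) = floor((43-1)/2) = 21

21 errors


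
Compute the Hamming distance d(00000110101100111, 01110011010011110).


Count differing positions: . ^ ^ ^ . ^ . ^ ^ ^ ^ ^ ^ ^ . . ^ = 12 differences

12


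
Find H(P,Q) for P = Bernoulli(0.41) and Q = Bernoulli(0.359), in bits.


H(P,Q) = -p*log2(q) - (1-p)*log2(1-q). -0.41*log2(0.359) = 0.605957; -0.59*log2(0.641) = 0.378546. H(P,Q) = 0.605957 + 0.378546 = 0.9845

0.9845 bits


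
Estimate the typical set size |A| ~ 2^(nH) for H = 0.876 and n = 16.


log2|A_typical| = nH = 16 * 0.876 = 14.016, so |A_typical| ~ 2^14.016 = 1.657e+04

1.657e+04


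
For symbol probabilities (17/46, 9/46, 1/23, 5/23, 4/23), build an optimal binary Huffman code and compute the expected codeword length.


Huffman construction (repeatedly merge the two least-probable nodes; each merge adds 1 bit to every symbol beneath it): 1/23 + 4/23 = 5/23; 9/46 + 5/23 = 19/46; 5/23 + 17/46 = 27/46; 19/46 + 27/46 = 1. Resulting codeword lengths (in the order the probabilities were given): (2, 2, 3, 2, 3). L_avg = sum(p_i * l_i) = 17/46*2 + 9/46*2 + 1/23*3 + 5/23*2 + 4/23*3 = 51/23 = 2.2174

2.2174 bits


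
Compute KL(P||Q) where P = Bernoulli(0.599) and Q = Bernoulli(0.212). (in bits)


KL = p*log2(p/q) + (1-p)*log2((1-p)/(1-q)) = 0.599*log2(0.599/0.212) + 0.401*log2(0.401/0.788) = 0.5068

0.5068 bits


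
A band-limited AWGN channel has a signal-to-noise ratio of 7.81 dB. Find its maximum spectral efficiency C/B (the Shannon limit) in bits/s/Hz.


SNR_linear = 10^(7.81/10) = 6.0395; C/B = log2(1 + SNR_linear) = log2(1 + 6.0395) = 2.8155

2.8155 bits/s/Hz


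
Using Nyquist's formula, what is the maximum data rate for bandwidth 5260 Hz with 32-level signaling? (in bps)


Rate = 2 * B * log2(M) = 2 * 5260 * 5.0 = 52600.0

52600.0 bps


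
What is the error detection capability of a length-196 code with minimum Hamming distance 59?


Detection capability = d_min - 1 = 59 - 1 = 58

58 errors


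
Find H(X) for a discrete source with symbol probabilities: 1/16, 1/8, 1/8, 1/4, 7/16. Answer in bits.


H = -sum(p_i * log2(p_i)). Terms: -(1/16)*log2(1/16) = 0.250000; -(1/8)*log2(1/8) = 0.375000; -(1/8)*log2(1/8) = 0.375000; -(1/4)*log2(1/4) = 0.500000; -(7/16)*log2(7/16) = 0.521782. H = 0.250000 + 0.375000 + 0.375000 + 0.500000 + 0.521782 = 2.0218

2.0218 bits


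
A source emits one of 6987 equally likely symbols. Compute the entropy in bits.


H = log2(n) = log2(6987) = 12.7705

12.7705 bits


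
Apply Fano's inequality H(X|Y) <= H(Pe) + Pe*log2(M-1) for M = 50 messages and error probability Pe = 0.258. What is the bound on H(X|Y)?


H(Pe) = -Pe*log2(Pe) - (1-Pe)*log2(1-Pe) = -0.258*log2(0.258) - 0.742*log2(0.742) = 0.504276 + 0.319438 = 0.8237. Pe*log2(M-1) = 0.258*log2(49) = 1.448595. Bound = H(Pe) + Pe*log2(M-1) = 0.504276 + 0.319438 + 1.448595 = 2.2723

2.2723 bits


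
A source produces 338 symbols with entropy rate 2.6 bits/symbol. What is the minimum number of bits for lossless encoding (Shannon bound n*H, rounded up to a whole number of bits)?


Minimum bits >= n * H = 338 * 2.6 = 878.8, rounded up to a whole number of bits = 879

879 bits


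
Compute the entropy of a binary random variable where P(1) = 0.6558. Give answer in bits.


H = -p*log2(p) - (1-p)*log2(1-p). -0.6558*log2(0.6558) = 0.399167; -0.3442*log2(0.3442) = 0.529614. H = 0.399167 + 0.529614 = 0.9288

0.9288 bits


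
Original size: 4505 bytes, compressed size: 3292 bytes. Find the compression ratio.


Ratio = original / compressed = 4505 / 3292 = 1.3685

1.3685


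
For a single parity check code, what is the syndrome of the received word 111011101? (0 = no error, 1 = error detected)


Syndrome = XOR of all bits = 1 XOR 1 XOR 1 XOR 0 XOR 1 XOR 1 XOR 1 XOR 0 XOR 1 = 1

1


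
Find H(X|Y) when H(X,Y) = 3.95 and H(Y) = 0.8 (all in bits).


H(X|Y) = H(X,Y) - H(Y) = 3.95 - 0.8 = 3.15

3.15 bits


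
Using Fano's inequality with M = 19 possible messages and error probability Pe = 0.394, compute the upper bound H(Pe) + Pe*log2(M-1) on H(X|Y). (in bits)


H(Pe) = -Pe*log2(Pe) - (1-Pe)*log2(1-Pe) = -0.394*log2(0.394) - 0.606*log2(0.606) = 0.529431 + 0.437902 = 0.9673. Pe*log2(M-1) = 0.394*log2(18) = 1.642950. Bound = H(Pe) + Pe*log2(M-1) = 0.529431 + 0.437902 + 1.642950 = 2.6103

2.6103 bits


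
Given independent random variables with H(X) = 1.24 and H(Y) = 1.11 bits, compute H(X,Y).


For independent variables, H(X,Y) = H(X) + H(Y) = 1.24 + 1.11 = 2.35

2.35 bits


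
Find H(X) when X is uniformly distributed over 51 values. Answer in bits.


H = log2(n) = log2(51) = 5.6724

5.6724 bits


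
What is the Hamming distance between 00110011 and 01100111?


Count differing positions: . ^ . ^ . ^ . . = 3 differences

3


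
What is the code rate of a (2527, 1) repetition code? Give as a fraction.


Rate = k/n = 1/2527

1/2527


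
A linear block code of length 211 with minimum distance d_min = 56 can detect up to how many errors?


Detection capability = d_min - 1 = 56 - 1 = 55

55 errors


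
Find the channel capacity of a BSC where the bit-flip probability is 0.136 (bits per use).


H(p) = -p*log2(p) - (1-p)*log2(1-p) = -0.136*log2(0.136) - 0.864*log2(0.864) = 0.391452 + 0.182215 = 0.5737. C = 1 - H(p) = 1 - 0.5737 = 0.4263

0.4263 bits


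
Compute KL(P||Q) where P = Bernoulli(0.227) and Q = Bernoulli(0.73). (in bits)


KL = p*log2(p/q) + (1-p)*log2((1-p)/(1-q)) = 0.227*log2(0.227/0.73) + 0.773*log2(0.773/0.27) = 0.7905

0.7905 bits


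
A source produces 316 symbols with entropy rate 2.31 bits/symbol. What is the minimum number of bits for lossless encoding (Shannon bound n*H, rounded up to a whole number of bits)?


Minimum bits >= n * H = 316 * 2.31 = 729.96, rounded up to a whole number of bits = 730

730 bits


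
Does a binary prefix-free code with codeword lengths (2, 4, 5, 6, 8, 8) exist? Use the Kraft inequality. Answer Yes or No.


Kraft sum = sum(2^(-l_i)) = 0.3672, need <= 1. Result: satisfied (a binary prefix-free code with these lengths exists)

Yes


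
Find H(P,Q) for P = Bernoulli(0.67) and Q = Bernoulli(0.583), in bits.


H(P,Q) = -p*log2(q) - (1-p)*log2(1-q). -0.67*log2(0.583) = 0.521550; -0.33*log2(0.417) = 0.416421. H(P,Q) = 0.521550 + 0.416421 = 0.938

0.938 bits


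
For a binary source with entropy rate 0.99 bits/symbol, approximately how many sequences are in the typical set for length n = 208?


log2|A_typical| = nH = 208 * 0.99 = 205.92, so |A_typical| ~ 2^205.92 = 9.730e+61

9.730e+61


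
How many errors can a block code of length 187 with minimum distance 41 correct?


Correction capability = floor((d-1)/2) = floor((41-1)/2) = 20

20 errors


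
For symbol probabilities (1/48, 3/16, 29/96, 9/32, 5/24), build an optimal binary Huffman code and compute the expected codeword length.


Huffman construction (repeatedly merge the two least-probable nodes; each merge adds 1 bit to every symbol beneath it): 1/48 + 3/16 = 5/24; 5/24 + 5/24 = 5/12; 9/32 + 29/96 = 7/12; 5/12 + 7/12 = 1. Resulting codeword lengths (in the order the probabilities were given): (3, 3, 2, 2, 2). L_avg = sum(p_i * l_i) = 1/48*3 + 3/16*3 + 29/96*2 + 9/32*2 + 5/24*2 = 53/24 = 2.2083

2.2083 bits


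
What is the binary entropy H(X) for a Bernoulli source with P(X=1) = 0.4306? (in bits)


H = -p*log2(p) - (1-p)*log2(1-p). -0.4306*log2(0.4306) = 0.523429; -0.5694*log2(0.5694) = 0.462629. H = 0.523429 + 0.462629 = 0.9861

0.9861 bits


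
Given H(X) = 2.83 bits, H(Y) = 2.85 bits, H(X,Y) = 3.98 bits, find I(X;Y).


I(X;Y) = H(X) + H(Y) - H(X,Y) = 2.83 + 2.85 - 3.98 = 1.7

1.7 bits


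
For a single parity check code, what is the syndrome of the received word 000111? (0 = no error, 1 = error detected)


Syndrome = XOR of all bits = 0 XOR 0 XOR 0 XOR 1 XOR 1 XOR 1 = 1

1


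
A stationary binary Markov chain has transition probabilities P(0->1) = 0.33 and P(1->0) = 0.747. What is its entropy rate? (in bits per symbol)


Stationary distribution: pi_0 = p10/(p01+p10) = 0.6936, pi_1 = 0.3064. Entropy rate H' = pi_0*H(p01) + pi_1*H(p10) = 0.6936*0.9149 + 0.3064*0.816 = 0.8846

0.8846 bits/symbol


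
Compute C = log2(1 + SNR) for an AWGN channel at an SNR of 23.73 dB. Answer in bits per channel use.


SNR_linear = 10^(23.73/10) = 236.0478; C = log2(1 + SNR_linear) = log2(1 + 236.0478) = 7.889

7.889 bits/channel use


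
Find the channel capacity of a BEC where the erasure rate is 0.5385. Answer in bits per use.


C = 1 - epsilon = 1 - 0.5385 = 0.4615

0.4615 bits


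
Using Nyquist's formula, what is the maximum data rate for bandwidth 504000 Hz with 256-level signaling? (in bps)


Rate = 2 * B * log2(M) = 2 * 504000 * 8.0 = 8064000.0

8064000.0 bps


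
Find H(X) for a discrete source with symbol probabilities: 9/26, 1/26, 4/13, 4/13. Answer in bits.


H = -sum(p_i * log2(p_i)). Terms: -(9/26)*log2(9/26) = 0.529794; -(1/26)*log2(1/26) = 0.180786; -(4/13)*log2(4/13) = 0.523212; -(4/13)*log2(4/13) = 0.523212. H = 0.529794 + 0.180786 + 0.523212 + 0.523212 = 1.757

1.757 bits


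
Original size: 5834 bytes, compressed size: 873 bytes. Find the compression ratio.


Ratio = original / compressed = 5834 / 873 = 6.6827

6.6827


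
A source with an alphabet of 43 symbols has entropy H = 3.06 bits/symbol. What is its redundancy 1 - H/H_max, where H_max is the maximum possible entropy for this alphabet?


H_max = log2(K) = log2(43) = 5.4263 bits/symbol. Redundancy = 1 - H/H_max = 1 - 3.06/5.4263 = 1 - 0.5639 = 0.4361

0.4361


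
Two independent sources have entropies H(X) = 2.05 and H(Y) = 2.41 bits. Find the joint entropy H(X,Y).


For independent variables, H(X,Y) = H(X) + H(Y) = 2.05 + 2.41 = 4.46

4.46 bits


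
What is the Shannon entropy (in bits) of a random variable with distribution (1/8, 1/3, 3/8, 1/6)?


H = -sum(p_i * log2(p_i)). Terms: -(1/8)*log2(1/8) = 0.375000; -(1/3)*log2(1/3) = 0.528321; -(3/8)*log2(3/8) = 0.530639; -(1/6)*log2(1/6) = 0.430827. H = 0.375000 + 0.528321 + 0.530639 + 0.430827 = 1.8648

1.8648 bits


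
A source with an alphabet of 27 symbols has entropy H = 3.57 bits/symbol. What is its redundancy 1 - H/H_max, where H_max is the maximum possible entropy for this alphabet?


H_max = log2(K) = log2(27) = 4.7549 bits/symbol. Redundancy = 1 - H/H_max = 1 - 3.57/4.7549 = 1 - 0.7508 = 0.2492

0.2492


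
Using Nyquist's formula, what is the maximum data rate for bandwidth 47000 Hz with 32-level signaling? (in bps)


Rate = 2 * B * log2(M) = 2 * 47000 * 5.0 = 470000.0

470000.0 bps


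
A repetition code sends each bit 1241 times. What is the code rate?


Rate = k/n = 1/1241

1/1241


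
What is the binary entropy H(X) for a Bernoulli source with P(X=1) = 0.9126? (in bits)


H = -p*log2(p) - (1-p)*log2(1-p). -0.9126*log2(0.9126) = 0.120413; -0.0874*log2(0.0874) = 0.307318. H = 0.120413 + 0.307318 = 0.4277

0.4277 bits


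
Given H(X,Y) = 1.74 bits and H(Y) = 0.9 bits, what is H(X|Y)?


H(X|Y) = H(X,Y) - H(Y) = 1.74 - 0.9 = 0.84

0.84 bits


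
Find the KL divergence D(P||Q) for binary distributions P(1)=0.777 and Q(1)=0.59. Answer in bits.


KL = p*log2(p/q) + (1-p)*log2((1-p)/(1-q)) = 0.777*log2(0.777/0.59) + 0.223*log2(0.223/0.41) = 0.1127

0.1127 bits


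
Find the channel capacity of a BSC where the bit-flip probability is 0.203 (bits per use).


H(p) = -p*log2(p) - (1-p)*log2(1-p) = -0.203*log2(0.203) - 0.797*log2(0.797) = 0.466991 + 0.260897 = 0.7279. C = 1 - H(p) = 1 - 0.7279 = 0.2721

0.2721 bits


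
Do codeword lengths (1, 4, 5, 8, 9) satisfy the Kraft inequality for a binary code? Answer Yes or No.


Kraft sum = sum(2^(-l_i)) = 0.5996, need <= 1. Result: satisfied (a binary prefix-free code with these lengths exists)

Yes


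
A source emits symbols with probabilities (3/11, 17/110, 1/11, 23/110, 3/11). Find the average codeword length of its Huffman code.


Huffman construction (repeatedly merge the two least-probable nodes; each merge adds 1 bit to every symbol beneath it): 1/11 + 17/110 = 27/110; 23/110 + 27/110 = 5/11; 3/11 + 3/11 = 6/11; 5/11 + 6/11 = 1. Resulting codeword lengths (in the order the probabilities were given): (2, 3, 3, 2, 2). L_avg = sum(p_i * l_i) = 3/11*2 + 17/110*3 + 1/11*3 + 23/110*2 + 3/11*2 = 247/110 = 2.2455

2.2455 bits


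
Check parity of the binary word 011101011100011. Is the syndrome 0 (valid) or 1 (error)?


Syndrome = XOR of all bits = 0 XOR 1 XOR 1 XOR 1 XOR 0 XOR 1 XOR 0 XOR 1 XOR 1 XOR 1 XOR 0 XOR 0 XOR 0 XOR 1 XOR 1 = 1

1


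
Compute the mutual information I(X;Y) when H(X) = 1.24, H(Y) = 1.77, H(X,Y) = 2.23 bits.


I(X;Y) = H(X) + H(Y) - H(X,Y) = 1.24 + 1.77 - 2.23 = 0.78

0.78 bits


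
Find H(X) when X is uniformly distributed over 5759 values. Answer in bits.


H = log2(n) = log2(5759) = 12.4916

12.4916 bits


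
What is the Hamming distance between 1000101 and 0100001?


Count differing positions: ^ ^ . . ^ . . = 3 differences

3


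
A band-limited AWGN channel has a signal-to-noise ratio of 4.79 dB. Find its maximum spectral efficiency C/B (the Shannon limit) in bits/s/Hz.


SNR_linear = 10^(4.79/10) = 3.013; C/B = log2(1 + SNR_linear) = log2(1 + 3.013) = 2.0047

2.0047 bits/s/Hz


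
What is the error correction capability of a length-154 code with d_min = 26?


Correction capability = floor((d-1)/2) = floor((26-1)/2) = 12

12 errors


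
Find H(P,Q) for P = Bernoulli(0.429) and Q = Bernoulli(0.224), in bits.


H(P,Q) = -p*log2(q) - (1-p)*log2(1-q). -0.429*log2(0.224) = 0.925966; -0.571*log2(0.776) = 0.208913. H(P,Q) = 0.925966 + 0.208913 = 1.1349

1.1349 bits


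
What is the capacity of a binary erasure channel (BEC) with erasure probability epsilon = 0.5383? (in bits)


C = 1 - epsilon = 1 - 0.5383 = 0.4617

0.4617 bits


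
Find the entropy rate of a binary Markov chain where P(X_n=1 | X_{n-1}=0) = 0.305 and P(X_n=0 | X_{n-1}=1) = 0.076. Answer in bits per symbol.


Stationary distribution: pi_0 = p10/(p01+p10) = 0.1995, pi_1 = 0.8005. Entropy rate H' = pi_0*H(p01) + pi_1*H(p10) = 0.1995*0.8873 + 0.8005*0.3879 = 0.4875

0.4875 bits/symbol


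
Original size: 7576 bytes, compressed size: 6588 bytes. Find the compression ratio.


Ratio = original / compressed = 7576 / 6588 = 1.15

1.15


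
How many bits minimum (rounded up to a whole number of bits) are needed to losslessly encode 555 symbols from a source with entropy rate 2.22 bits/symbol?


Minimum bits >= n * H = 555 * 2.22 = 1232.1, rounded up to a whole number of bits = 1233

1233 bits


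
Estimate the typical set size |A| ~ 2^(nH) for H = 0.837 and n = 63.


log2|A_typical| = nH = 63 * 0.837 = 52.731, so |A_typical| ~ 2^52.731 = 7.475e+15

7.475e+15


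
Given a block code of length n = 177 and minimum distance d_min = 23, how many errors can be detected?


Detection capability = d_min - 1 = 23 - 1 = 22

22 errors


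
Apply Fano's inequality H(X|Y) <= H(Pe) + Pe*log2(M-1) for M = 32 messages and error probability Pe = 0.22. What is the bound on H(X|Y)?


H(Pe) = -Pe*log2(Pe) - (1-Pe)*log2(1-Pe) = -0.22*log2(0.22) - 0.78*log2(0.78) = 0.480573 + 0.279594 = 0.7602. Pe*log2(M-1) = 0.22*log2(31) = 1.089923. Bound = H(Pe) + Pe*log2(M-1) = 0.480573 + 0.279594 + 1.089923 = 1.8501

1.8501 bits


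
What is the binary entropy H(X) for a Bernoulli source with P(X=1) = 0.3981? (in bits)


H = -p*log2(p) - (1-p)*log2(1-p). -0.3981*log2(0.3981) = 0.528994; -0.6019*log2(0.6019) = 0.440834. H = 0.528994 + 0.440834 = 0.9698

0.9698 bits


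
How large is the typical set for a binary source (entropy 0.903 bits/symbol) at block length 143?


log2|A_typical| = nH = 143 * 0.903 = 129.129, so |A_typical| ~ 2^129.129 = 7.442e+38

7.442e+38


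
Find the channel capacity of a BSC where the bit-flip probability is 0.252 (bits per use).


H(p) = -p*log2(p) - (1-p)*log2(1-p) = -0.252*log2(0.252) - 0.748*log2(0.748) = 0.501103 + 0.313330 = 0.8144. C = 1 - H(p) = 1 - 0.8144 = 0.1856

0.1856 bits


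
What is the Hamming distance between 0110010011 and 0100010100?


Count differing positions: . . ^ . . . . ^ ^ ^ = 4 differences

4


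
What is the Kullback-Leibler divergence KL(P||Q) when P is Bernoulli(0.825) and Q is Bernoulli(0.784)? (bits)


KL = p*log2(p/q) + (1-p)*log2((1-p)/(1-q)) = 0.825*log2(0.825/0.784) + 0.175*log2(0.175/0.216) = 0.0075

0.0075 bits


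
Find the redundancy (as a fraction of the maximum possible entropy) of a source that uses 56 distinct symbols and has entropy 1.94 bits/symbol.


H_max = log2(K) = log2(56) = 5.8074 bits/symbol. Redundancy = 1 - H/H_max = 1 - 1.94/5.8074 = 1 - 0.3341 = 0.6659

0.6659


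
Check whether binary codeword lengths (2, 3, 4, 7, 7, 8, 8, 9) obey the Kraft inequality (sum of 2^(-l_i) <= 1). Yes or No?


Kraft sum = sum(2^(-l_i)) = 0.4629, need <= 1. Result: satisfied (a binary prefix-free code with these lengths exists)

Yes


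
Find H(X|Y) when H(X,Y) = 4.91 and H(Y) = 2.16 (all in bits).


H(X|Y) = H(X,Y) - H(Y) = 4.91 - 2.16 = 2.75

2.75 bits


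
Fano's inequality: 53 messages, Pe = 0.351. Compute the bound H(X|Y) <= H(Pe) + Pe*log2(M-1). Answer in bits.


H(Pe) = -Pe*log2(Pe) - (1-Pe)*log2(1-Pe) = -0.351*log2(0.351) - 0.649*log2(0.649) = 0.530170 + 0.404788 = 0.935. Pe*log2(M-1) = 0.351*log2(52) = 2.000854. Bound = H(Pe) + Pe*log2(M-1) = 0.530170 + 0.404788 + 2.000854 = 2.9358

2.9358 bits


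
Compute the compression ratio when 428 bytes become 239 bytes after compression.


Ratio = original / compressed = 428 / 239 = 1.7908

1.7908


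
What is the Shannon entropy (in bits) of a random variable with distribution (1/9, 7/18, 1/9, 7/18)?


H = -sum(p_i * log2(p_i)). Terms: -(1/9)*log2(1/9) = 0.352214; -(7/18)*log2(7/18) = 0.529888; -(1/9)*log2(1/9) = 0.352214; -(7/18)*log2(7/18) = 0.529888. H = 0.352214 + 0.529888 + 0.352214 + 0.529888 = 1.7642

1.7642 bits


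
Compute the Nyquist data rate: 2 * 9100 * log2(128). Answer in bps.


Rate = 2 * B * log2(M) = 2 * 9100 * 7.0 = 127400.0

127400.0 bps


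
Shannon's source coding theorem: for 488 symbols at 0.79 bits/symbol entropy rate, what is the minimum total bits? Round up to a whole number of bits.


Minimum bits >= n * H = 488 * 0.79 = 385.52, rounded up to a whole number of bits = 386

386 bits


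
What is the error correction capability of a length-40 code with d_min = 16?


Correction capability = floor((d-1)/2) = floor((16-1)/2) = 7

7 errors


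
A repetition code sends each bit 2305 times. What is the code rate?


Rate = k/n = 1/2305

1/2305


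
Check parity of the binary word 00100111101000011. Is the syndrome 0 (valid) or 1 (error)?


Syndrome = XOR of all bits = 0 XOR 0 XOR 1 XOR 0 XOR 0 XOR 1 XOR 1 XOR 1 XOR 1 XOR 0 XOR 1 XOR 0 XOR 0 XOR 0 XOR 0 XOR 1 XOR 1 = 0

0


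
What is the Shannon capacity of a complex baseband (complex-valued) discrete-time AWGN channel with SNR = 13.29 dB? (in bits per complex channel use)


SNR_linear = 10^(13.29/10) = 21.3304; C = log2(1 + SNR_linear) = log2(1 + 21.3304) = 4.4809

4.4809 bits/channel use


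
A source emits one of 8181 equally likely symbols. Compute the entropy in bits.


H = log2(n) = log2(8181) = 12.9981

12.9981 bits


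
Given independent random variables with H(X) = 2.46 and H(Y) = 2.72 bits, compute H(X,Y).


For independent variables, H(X,Y) = H(X) + H(Y) = 2.46 + 2.72 = 5.18

5.18 bits


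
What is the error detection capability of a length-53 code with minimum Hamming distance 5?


Detection capability = d_min - 1 = 5 - 1 = 4

4 errors


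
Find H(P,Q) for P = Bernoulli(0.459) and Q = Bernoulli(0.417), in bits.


H(P,Q) = -p*log2(q) - (1-p)*log2(1-q). -0.459*log2(0.417) = 0.579203; -0.541*log2(0.583) = 0.421132. H(P,Q) = 0.579203 + 0.421132 = 1.0003

1.0003 bits


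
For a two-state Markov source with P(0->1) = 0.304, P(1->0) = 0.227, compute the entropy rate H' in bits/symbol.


Stationary distribution: pi_0 = p10/(p01+p10) = 0.4275, pi_1 = 0.5725. Entropy rate H' = pi_0*H(p01) + pi_1*H(p10) = 0.4275*0.8861 + 0.5725*0.7727 = 0.8212

0.8212 bits/symbol


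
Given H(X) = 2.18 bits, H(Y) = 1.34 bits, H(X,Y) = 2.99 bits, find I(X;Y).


I(X;Y) = H(X) + H(Y) - H(X,Y) = 2.18 + 1.34 - 2.99 = 0.53

0.53 bits


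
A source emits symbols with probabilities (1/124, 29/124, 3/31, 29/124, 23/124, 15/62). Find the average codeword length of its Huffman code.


Huffman construction (repeatedly merge the two least-probable nodes; each merge adds 1 bit to every symbol beneath it): 1/124 + 3/31 = 13/124; 13/124 + 23/124 = 9/31; 29/124 + 29/124 = 29/62; 15/62 + 9/31 = 33/62; 29/62 + 33/62 = 1. Resulting codeword lengths (in the order the probabilities were given): (4, 2, 4, 2, 3, 2). L_avg = sum(p_i * l_i) = 1/124*4 + 29/124*2 + 3/31*4 + 29/124*2 + 23/124*3 + 15/62*2 = 297/124 = 2.3952

2.3952 bits


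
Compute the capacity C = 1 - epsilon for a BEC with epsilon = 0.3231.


C = 1 - epsilon = 1 - 0.3231 = 0.6769

0.6769 bits


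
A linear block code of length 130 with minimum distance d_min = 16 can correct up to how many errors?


Correction capability = floor((d-1)/2) = floor((16-1)/2) = 7

7 errors


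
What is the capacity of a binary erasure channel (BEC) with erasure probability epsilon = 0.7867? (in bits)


C = 1 - epsilon = 1 - 0.7867 = 0.2133

0.2133 bits


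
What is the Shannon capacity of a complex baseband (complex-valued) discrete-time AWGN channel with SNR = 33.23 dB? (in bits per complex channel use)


SNR_linear = 10^(33.23/10) = 2103.7784; C = log2(1 + SNR_linear) = log2(1 + 2103.7784) = 11.0395

11.0395 bits/channel use


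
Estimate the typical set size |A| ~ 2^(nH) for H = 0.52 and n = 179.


log2|A_typical| = nH = 179 * 0.52 = 93.08, so |A_typical| ~ 2^93.08 = 1.047e+28

1.047e+28


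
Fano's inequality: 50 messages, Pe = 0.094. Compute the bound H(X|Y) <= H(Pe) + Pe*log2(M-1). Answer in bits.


H(Pe) = -Pe*log2(Pe) - (1-Pe)*log2(1-Pe) = -0.094*log2(0.094) - 0.906*log2(0.906) = 0.320652 + 0.129030 = 0.4497. Pe*log2(M-1) = 0.094*log2(49) = 0.527783. Bound = H(Pe) + Pe*log2(M-1) = 0.320652 + 0.129030 + 0.527783 = 0.9775

0.9775 bits


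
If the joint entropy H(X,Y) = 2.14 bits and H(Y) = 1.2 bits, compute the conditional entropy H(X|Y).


H(X|Y) = H(X,Y) - H(Y) = 2.14 - 1.2 = 0.94

0.94 bits


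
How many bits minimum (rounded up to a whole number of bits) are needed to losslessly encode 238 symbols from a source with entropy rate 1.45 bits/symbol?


Minimum bits >= n * H = 238 * 1.45 = 345.1, rounded up to a whole number of bits = 346

346 bits


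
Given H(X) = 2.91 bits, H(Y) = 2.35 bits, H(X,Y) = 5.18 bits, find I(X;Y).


I(X;Y) = H(X) + H(Y) - H(X,Y) = 2.91 + 2.35 - 5.18 = 0.08

0.08 bits


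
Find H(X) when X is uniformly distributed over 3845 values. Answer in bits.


H = log2(n) = log2(3845) = 11.9088

11.9088 bits


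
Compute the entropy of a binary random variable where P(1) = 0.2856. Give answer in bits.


H = -p*log2(p) - (1-p)*log2(1-p). -0.2856*log2(0.2856) = 0.516345; -0.7144*log2(0.7144) = 0.346624. H = 0.516345 + 0.346624 = 0.863

0.863 bits


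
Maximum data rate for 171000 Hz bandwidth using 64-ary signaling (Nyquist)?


Rate = 2 * B * log2(M) = 2 * 171000 * 6.0 = 2052000.0

2052000.0 bps


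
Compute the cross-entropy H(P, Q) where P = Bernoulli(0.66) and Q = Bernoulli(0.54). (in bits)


H(P,Q) = -p*log2(q) - (1-p)*log2(1-q). -0.66*log2(0.54) = 0.586719; -0.34*log2(0.46) = 0.380900. H(P,Q) = 0.586719 + 0.380900 = 0.9676

0.9676 bits


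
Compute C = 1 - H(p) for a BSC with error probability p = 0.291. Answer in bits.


H(p) = -p*log2(p) - (1-p)*log2(1-p) = -0.291*log2(0.291) - 0.709*log2(0.709) = 0.518245 + 0.351765 = 0.87. C = 1 - H(p) = 1 - 0.87 = 0.13

0.13 bits


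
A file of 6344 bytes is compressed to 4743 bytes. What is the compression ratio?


Ratio = original / compressed = 6344 / 4743 = 1.3376

1.3376


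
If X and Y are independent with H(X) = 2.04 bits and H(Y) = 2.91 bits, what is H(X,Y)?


For independent variables, H(X,Y) = H(X) + H(Y) = 2.04 + 2.91 = 4.95

4.95 bits


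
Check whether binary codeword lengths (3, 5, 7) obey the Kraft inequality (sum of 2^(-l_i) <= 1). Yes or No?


Kraft sum = sum(2^(-l_i)) = 0.1641, need <= 1. Result: satisfied (a binary prefix-free code with these lengths exists)

Yes


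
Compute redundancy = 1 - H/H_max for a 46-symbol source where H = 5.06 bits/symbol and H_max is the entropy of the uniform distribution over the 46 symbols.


H_max = log2(K) = log2(46) = 5.5236 bits/symbol. Redundancy = 1 - H/H_max = 1 - 5.06/5.5236 = 1 - 0.9161 = 0.0839

0.0839


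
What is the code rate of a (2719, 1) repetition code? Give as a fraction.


Rate = k/n = 1/2719

1/2719


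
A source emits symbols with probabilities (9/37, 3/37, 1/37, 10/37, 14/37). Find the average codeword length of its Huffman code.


Huffman construction (repeatedly merge the two least-probable nodes; each merge adds 1 bit to every symbol beneath it): 1/37 + 3/37 = 4/37; 4/37 + 9/37 = 13/37; 10/37 + 13/37 = 23/37; 14/37 + 23/37 = 1. Resulting codeword lengths (in the order the probabilities were given): (3, 4, 4, 2, 1). L_avg = sum(p_i * l_i) = 9/37*3 + 3/37*4 + 1/37*4 + 10/37*2 + 14/37*1 = 77/37 = 2.0811

2.0811 bits


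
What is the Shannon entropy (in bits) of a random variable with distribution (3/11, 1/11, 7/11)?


H = -sum(p_i * log2(p_i)). Terms: -(3/11)*log2(3/11) = 0.511219; -(1/11)*log2(1/11) = 0.314494; -(7/11)*log2(7/11) = 0.414958. H = 0.511219 + 0.314494 + 0.414958 = 1.2407

1.2407 bits


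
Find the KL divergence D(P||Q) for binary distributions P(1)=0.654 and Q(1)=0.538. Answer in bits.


KL = p*log2(p/q) + (1-p)*log2((1-p)/(1-q)) = 0.654*log2(0.654/0.538) + 0.346*log2(0.346/0.462) = 0.0399

0.0399 bits


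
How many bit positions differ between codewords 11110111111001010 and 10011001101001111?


Count differing positions: . ^ ^ . ^ ^ ^ . . ^ . . . . ^ . ^ = 8 differences

8


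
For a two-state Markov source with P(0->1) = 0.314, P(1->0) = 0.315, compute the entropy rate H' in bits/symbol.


Stationary distribution: pi_0 = p10/(p01+p10) = 0.5008, pi_1 = 0.4992. Entropy rate H' = pi_0*H(p01) + pi_1*H(p10) = 0.5008*0.8977 + 0.4992*0.8989 = 0.8983

0.8983 bits/symbol


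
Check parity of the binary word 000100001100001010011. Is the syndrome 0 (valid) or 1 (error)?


Syndrome = XOR of all bits = 0 XOR 0 XOR 0 XOR 1 XOR 0 XOR 0 XOR 0 XOR 0 XOR 1 XOR 1 XOR 0 XOR 0 XOR 0 XOR 0 XOR 1 XOR 0 XOR 1 XOR 0 XOR 0 XOR 1 XOR 1 = 1

1


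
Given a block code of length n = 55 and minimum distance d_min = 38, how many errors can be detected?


Detection capability = d_min - 1 = 38 - 1 = 37

37 errors


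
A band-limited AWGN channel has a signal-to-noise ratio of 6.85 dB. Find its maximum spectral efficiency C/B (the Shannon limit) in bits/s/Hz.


SNR_linear = 10^(6.85/10) = 4.8417; C/B = log2(1 + SNR_linear) = log2(1 + 4.8417) = 2.5464

2.5464 bits/s/Hz


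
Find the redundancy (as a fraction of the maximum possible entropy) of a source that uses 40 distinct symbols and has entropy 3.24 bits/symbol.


H_max = log2(K) = log2(40) = 5.3219 bits/symbol. Redundancy = 1 - H/H_max = 1 - 3.24/5.3219 = 1 - 0.6088 = 0.3912

0.3912


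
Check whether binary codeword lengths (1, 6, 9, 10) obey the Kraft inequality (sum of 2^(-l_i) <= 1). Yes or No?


Kraft sum = sum(2^(-l_i)) = 0.5186, need <= 1. Result: satisfied (a binary prefix-free code with these lengths exists)

Yes


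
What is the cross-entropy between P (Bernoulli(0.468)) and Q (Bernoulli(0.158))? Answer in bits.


H(P,Q) = -p*log2(q) - (1-p)*log2(1-q). -0.468*log2(0.158) = 1.245818; -0.532*log2(0.842) = 0.131993. H(P,Q) = 1.245818 + 0.131993 = 1.3778

1.3778 bits


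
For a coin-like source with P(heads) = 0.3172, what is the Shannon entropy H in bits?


H = -p*log2(p) - (1-p)*log2(1-p). -0.3172*log2(0.3172) = 0.525453; -0.6828*log2(0.6828) = 0.375858. H = 0.525453 + 0.375858 = 0.9013

0.9013 bits


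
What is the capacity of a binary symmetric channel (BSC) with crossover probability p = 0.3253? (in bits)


H(p) = -p*log2(p) - (1-p)*log2(1-p) = -0.3253*log2(0.3253) - 0.6747*log2(0.6747) = 0.527037 + 0.383015 = 0.9101. C = 1 - H(p) = 1 - 0.9101 = 0.0899

0.0899 bits


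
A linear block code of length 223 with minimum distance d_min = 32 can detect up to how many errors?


Detection capability = d_min - 1 = 32 - 1 = 31

31 errors
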